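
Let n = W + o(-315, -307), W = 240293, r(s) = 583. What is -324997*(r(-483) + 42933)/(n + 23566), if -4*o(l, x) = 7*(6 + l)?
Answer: -56570277808/1057599 ≈ -53489.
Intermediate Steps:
o(l, x) = -21/2 - 7*l/4 (o(l, x) = -7*(6 + l)/4 = -(42 + 7*l)/4 = -21/2 - 7*l/4)
n = 963335/4 (n = 240293 + (-21/2 - 7/4*(-315)) = 240293 + (-21/2 + 2205/4) = 240293 + 2163/4 = 963335/4 ≈ 2.4083e+5)
-324997*(r(-483) + 42933)/(n + 23566) = -324997*(583 + 42933)/(963335/4 + 23566) = -324997/((1057599/4)/43516) = -324997/((1057599/4)*(1/43516)) = -324997/1057599/174064 = -324997*174064/1057599 = -56570277808/1057599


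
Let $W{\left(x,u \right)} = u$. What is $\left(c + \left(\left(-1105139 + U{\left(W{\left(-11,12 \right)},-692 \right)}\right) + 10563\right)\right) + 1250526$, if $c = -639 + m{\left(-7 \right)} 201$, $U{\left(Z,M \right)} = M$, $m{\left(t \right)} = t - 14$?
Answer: $150398$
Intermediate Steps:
$m{\left(t \right)} = -14 + t$
$c = -4860$ ($c = -639 + \left(-14 - 7\right) 201 = -639 - 4221 = -4860$)
$\left(c + \left(\left(-1105139 + U{\left(W{\left(-11,12 \right)},-692 \right)}\right) + 10563\right)\right) + 1250526 = \left(-4860 + \left(\left(-1105139 - 692\right) + 10563\right)\right) + 1250526 = \left(-4860 + \left(-1105831 + 10563\right)\right) + 1250526 = \left(-4860 - 1095268\right) + 1250526 = -1100128 + 1250526 = 150398$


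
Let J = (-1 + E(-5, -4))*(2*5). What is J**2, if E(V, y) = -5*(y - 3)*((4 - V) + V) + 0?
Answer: 1932100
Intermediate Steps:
E(V, y) = 60 - 20*y (E(V, y) = -5*(-3 + y)*4 + 0 = -5*(-12 + 4*y) + 0 = (60 - 20*y) + 0 = 60 - 20*y)
J = 1390 (J = (-1 + (60 - 20*(-4)))*(2*5) = (-1 + (60 + 80))*10 = (-1 + 140)*10 = 139*10 = 1390)
J**2 = 1390**2 = 1932100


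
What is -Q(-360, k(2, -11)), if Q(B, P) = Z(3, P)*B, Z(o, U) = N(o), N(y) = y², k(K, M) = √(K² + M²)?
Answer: 3240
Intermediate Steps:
Z(o, U) = o²
Q(B, P) = 9*B (Q(B, P) = 3²*B = 9*B)
-Q(-360, k(2, -11)) = -9*(-360) = -1*(-3240) = 3240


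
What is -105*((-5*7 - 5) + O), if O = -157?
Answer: 20685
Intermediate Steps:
-105*((-5*7 - 5) + O) = -105*((-5*7 - 5) - 157) = -105*((-35 - 5) - 157) = -105*(-40 - 157) = -105*(-197) = 20685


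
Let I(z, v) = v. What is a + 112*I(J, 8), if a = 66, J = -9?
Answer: 962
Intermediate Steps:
a + 112*I(J, 8) = 66 + 112*8 = 66 + 896 = 962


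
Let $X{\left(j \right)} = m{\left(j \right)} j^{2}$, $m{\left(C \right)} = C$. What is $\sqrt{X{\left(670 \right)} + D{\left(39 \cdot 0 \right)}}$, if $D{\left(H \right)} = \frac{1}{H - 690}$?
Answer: $\frac{\sqrt{143193264299310}}{690} \approx 17343.0$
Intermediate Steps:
$D{\left(H \right)} = \frac{1}{-690 + H}$
$X{\left(j \right)} = j^{3}$ ($X{\left(j \right)} = j j^{2} = j^{3}$)
$\sqrt{X{\left(670 \right)} + D{\left(39 \cdot 0 \right)}} = \sqrt{670^{3} + \frac{1}{-690 + 39 \cdot 0}} = \sqrt{300763000 + \frac{1}{-690 + 0}} = \sqrt{300763000 + \frac{1}{-690}} = \sqrt{300763000 - \frac{1}{690}} = \sqrt{\frac{207526469999}{690}} = \frac{\sqrt{143193264299310}}{690}$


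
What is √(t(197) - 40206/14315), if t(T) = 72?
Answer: √14178635310/14315 ≈ 8.3181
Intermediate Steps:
√(t(197) - 40206/14315) = √(72 - 40206/14315) = √(990474/14315) = √14178635310/14315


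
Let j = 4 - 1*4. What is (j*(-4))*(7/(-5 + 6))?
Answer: 0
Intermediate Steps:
j = 0 (j = 4 - 4 = 0)
(j*(-4))*(7/(-5 + 6)) = (0*(-4))*(7/(-5 + 6)) = 0*(7/1) = 0*(7*1) = 0*7 = 0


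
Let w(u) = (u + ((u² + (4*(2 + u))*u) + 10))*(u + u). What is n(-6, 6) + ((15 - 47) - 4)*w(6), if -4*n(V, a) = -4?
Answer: -105407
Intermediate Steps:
n(V, a) = 1 (n(V, a) = -¼*(-4) = 1)
w(u) = 2*u*(10 + u + u² + u*(8 + 4*u)) (w(u) = (u + ((u² + (8 + 4*u)*u) + 10))*(2*u) = (u + ((u² + u*(8 + 4*u)) + 10))*(2*u) = (u + (10 + u² + u*(8 + 4*u)))*(2*u) = (10 + u + u² + u*(8 + 4*u))*(2*u) = 2*u*(10 + u + u² + u*(8 + 4*u)))
n(-6, 6) + ((15 - 47) - 4)*w(6) = 1 + ((15 - 47) - 4)*(2*6*(10 + 5*6² + 9*6)) = 1 + (-32 - 4)*(2*6*(10 + 5*36 + 54)) = 1 - 72*6*(10 + 180 + 54) = 1 - 72*6*244 = 1 - 36*2928 = 1 - 105408 = -105407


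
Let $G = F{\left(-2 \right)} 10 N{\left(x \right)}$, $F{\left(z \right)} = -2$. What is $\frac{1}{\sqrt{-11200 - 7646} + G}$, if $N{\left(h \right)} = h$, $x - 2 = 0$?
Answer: $- \frac{20}{10223} - \frac{3 i \sqrt{2094}}{20446} \approx -0.0019564 - 0.0067143 i$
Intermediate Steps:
$x = 2$ ($x = 2 + 0 = 2$)
$G = -40$ ($G = \left(-2\right) 10 \cdot 2 = \left(-20\right) 2 = -40$)
$\frac{1}{\sqrt{-11200 - 7646} + G} = \frac{1}{\sqrt{-11200 - 7646} - 40} = \frac{1}{\sqrt{-18846} - 40} = \frac{1}{3 i \sqrt{2094} - 40} = \frac{1}{-40 + 3 i \sqrt{2094}}$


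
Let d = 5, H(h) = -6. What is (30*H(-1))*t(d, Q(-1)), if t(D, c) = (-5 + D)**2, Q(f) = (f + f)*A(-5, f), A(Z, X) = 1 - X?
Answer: 0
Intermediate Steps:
Q(f) = 2*f*(1 - f) (Q(f) = (f + f)*(1 - f) = (2*f)*(1 - f) = 2*f*(1 - f))
(30*H(-1))*t(d, Q(-1)) = (30*(-6))*(-5 + 5)**2 = -180*0**2 = -180*0 = 0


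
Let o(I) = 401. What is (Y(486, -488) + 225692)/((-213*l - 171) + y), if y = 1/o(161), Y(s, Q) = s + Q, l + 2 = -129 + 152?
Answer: -90501690/1862243 ≈ -48.598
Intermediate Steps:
l = 21 (l = -2 + (-129 + 152) = -2 + 23 = 21)
Y(s, Q) = Q + s
y = 1/401 ≈ 0.0024938
(Y(486, -488) + 225692)/((-213*l - 171) + y) = ((-488 + 486) + 225692)/((-213*21 - 171) + 1/401) = (-2 + 225692)/((-4473 - 171) + 1/401) = 225690/(-4644 + 1/401) = 225690/(-1862243/401) = 225690*(-401/1862243) = -90501690/1862243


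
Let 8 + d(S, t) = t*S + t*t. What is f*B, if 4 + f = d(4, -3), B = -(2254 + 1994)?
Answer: 63720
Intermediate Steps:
d(S, t) = -8 + t² + S*t (d(S, t) = -8 + (t*S + t*t) = -8 + (S*t + t²) = -8 + (t² + S*t) = -8 + t² + S*t)
B = -4248 (B = -1*4248 = -4248)
f = -15 (f = -4 + (-8 + (-3)² + 4*(-3)) = -4 + (-8 + 9 - 12) = -4 - 11 = -15)
f*B = -15*(-4248) = 63720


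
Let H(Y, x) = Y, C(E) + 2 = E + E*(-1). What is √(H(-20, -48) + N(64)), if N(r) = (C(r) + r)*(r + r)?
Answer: 2*√1979 ≈ 88.972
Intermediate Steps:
C(E) = -2 (C(E) = -2 + (E + E*(-1)) = -2 + (E - E) = -2 + 0 = -2)
N(r) = 2*r*(-2 + r) (N(r) = (-2 + r)*(r + r) = (-2 + r)*(2*r) = 2*r*(-2 + r))
√(H(-20, -48) + N(64)) = √(-20 + 2*64*(-2 + 64)) = √(-20 + 2*64*62) = √(-20 + 7936) = √7916 = 2*√1979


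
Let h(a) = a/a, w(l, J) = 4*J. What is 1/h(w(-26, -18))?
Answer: 1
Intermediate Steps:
h(a) = 1
1/h(w(-26, -18)) = 1/1 = 1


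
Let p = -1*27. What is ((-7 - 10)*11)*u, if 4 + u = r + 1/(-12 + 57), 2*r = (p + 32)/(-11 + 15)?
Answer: 225709/360 ≈ 626.97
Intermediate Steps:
p = -27
r = 5/8 (r = ((-27 + 32)/(-11 + 15))/2 = (5/4)/2 = (5*(¼))/2 = (½)*(5/4) = 5/8 ≈ 0.62500)
u = -1207/360 (u = -4 + (5/8 + 1/(-12 + 57)) = -4 + (5/8 + 1/45) = -4 + 233/360 = -1207/360 ≈ -3.3528)
((-7 - 10)*11)*u = ((-7 - 10)*11)*(-1207/360) = -17*11*(-1207/360) = -187*(-1207/360) = 225709/360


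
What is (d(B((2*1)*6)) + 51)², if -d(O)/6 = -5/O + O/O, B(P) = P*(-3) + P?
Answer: 30625/16 ≈ 1914.1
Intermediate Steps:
B(P) = -2*P (B(P) = -3*P + P = -2*P)
d(O) = -6 + 30/O (d(O) = -6*(-5/O + O/O) = -6*(-5/O + 1) = -6*(1 - 5/O) = -6 + 30/O)
(d(B((2*1)*6)) + 51)² = ((-6 + 30/((-2*2*1*6))) + 51)² = ((-6 + 30/((-4*6))) + 51)² = ((-6 + 30/((-2*12))) + 51)² = ((-6 + 30/(-24)) + 51)² = ((-6 + 30*(-1/24)) + 51)² = ((-6 - 5/4) + 51)² = (-29/4 + 51)² = (175/4)² = 30625/16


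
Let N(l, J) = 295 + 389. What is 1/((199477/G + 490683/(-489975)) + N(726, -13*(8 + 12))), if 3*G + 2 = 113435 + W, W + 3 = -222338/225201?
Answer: 4172027222300900/2871499427049554063 ≈ 0.0014529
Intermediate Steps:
W = -897941/225201 (W = -3 - 222338/225201 = -897941/225201 ≈ -3.9873)
N(l, J) = 684
G = 25544327092/675603 (G = -⅔ + (113435 - 897941/225201)/3 = -⅔ + (⅓)*(25544777494/225201) = -⅔ + 25544777494/675603 = 25544327092/675603 ≈ 37810.)
1/((199477/G + 490683/(-489975)) + N(726, -13*(8 + 12))) = 1/((199477/(25544327092/675603) + 490683/(-489975)) + 684) = 1/((199477*(675603/25544327092) + 490683*(-1/489975)) + 684) = 1/((134767259631/25544327092 - 163561/163325) + 684) = 1/(17832806995738463/4172027222300900 + 684) = 1/(2871499427049554063/4172027222300900) = 4172027222300900/2871499427049554063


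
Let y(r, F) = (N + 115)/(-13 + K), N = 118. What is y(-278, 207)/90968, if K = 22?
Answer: 233/818712 ≈ 0.00028459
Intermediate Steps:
y(r, F) = 233/9 (y(r, F) = (118 + 115)/(-13 + 22) = 233/9)
y(-278, 207)/90968 = (233/9)/90968 = (233/9)*(1/90968) = 233/818712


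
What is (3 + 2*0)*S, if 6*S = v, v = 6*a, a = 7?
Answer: 21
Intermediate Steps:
v = 42 (v = 6*7 = 42)
S = 7 (S = (⅙)*42 = 7)
(3 + 2*0)*S = (3 + 2*0)*7 = (3 + 0)*7 = 3*7 = 21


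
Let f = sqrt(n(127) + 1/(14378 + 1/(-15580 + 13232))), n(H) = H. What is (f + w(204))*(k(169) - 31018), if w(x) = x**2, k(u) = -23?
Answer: -1291802256 - 10347*sqrt(144742835700650787)/11253181 ≈ -1.2922e+9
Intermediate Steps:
f = sqrt(144742835700650787)/33759543 (f = sqrt(127 + 1/(14378 + 1/(-15580 + 13232))) = sqrt(127 + 1/(14378 + 1/(-2348))) = sqrt(127 + 1/(14378 - 1/2348)) = sqrt(127 + 1/(33759543/2348)) = sqrt(127 + 2348/33759543) = sqrt(4287464309/33759543) = sqrt(144742835700650787)/33759543 ≈ 11.269)
(f + w(204))*(k(169) - 31018) = (sqrt(144742835700650787)/33759543 + 204**2)*(-23 - 31018) = (sqrt(144742835700650787)/33759543 + 41616)*(-31041) = (41616 + sqrt(144742835700650787)/33759543)*(-31041) = -1291802256 - 10347*sqrt(144742835700650787)/11253181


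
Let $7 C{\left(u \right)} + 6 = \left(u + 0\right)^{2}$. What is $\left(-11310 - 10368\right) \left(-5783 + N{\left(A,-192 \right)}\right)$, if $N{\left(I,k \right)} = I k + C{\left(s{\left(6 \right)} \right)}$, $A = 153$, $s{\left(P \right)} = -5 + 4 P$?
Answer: $\frac{5327541924}{7} \approx 7.6108 \cdot 10^{8}$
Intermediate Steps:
$C{\left(u \right)} = - \frac{6}{7} + \frac{u^{2}}{7}$ ($C{\left(u \right)} = - \frac{6}{7} + \frac{\left(u + 0\right)^{2}}{7} = - \frac{6}{7} + \frac{u^{2}}{7}$)
$N{\left(I,k \right)} = \frac{355}{7} + I k$ ($N{\left(I,k \right)} = I k - \left(\frac{6}{7} - \frac{\left(-5 + 4 \cdot 6\right)^{2}}{7}\right) = I k - \left(\frac{6}{7} - \frac{\left(-5 + 24\right)^{2}}{7}\right) = I k - \left(\frac{6}{7} - \frac{19^{2}}{7}\right) = I k + \left(- \frac{6}{7} + \frac{1}{7} \cdot 361\right) = I k + \left(- \frac{6}{7} + \frac{361}{7}\right) = I k + \frac{355}{7} = \frac{355}{7} + I k$)
$\left(-11310 - 10368\right) \left(-5783 + N{\left(A,-192 \right)}\right) = \left(-11310 - 10368\right) \left(-5783 + \left(\frac{355}{7} + 153 \left(-192\right)\right)\right) = - 21678 \left(-5783 + \left(\frac{355}{7} - 29376\right)\right) = - 21678 \left(-5783 - \frac{205277}{7}\right) = \left(-21678\right) \left(- \frac{245758}{7}\right) = \frac{5327541924}{7}$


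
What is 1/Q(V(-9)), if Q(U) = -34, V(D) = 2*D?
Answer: -1/34 ≈ -0.029412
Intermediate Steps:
1/Q(V(-9)) = 1/(-34) = -1/34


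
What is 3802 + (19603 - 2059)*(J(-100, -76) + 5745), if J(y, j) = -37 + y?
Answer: 98390554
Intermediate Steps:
3802 + (19603 - 2059)*(J(-100, -76) + 5745) = 3802 + (19603 - 2059)*((-37 - 100) + 5745) = 3802 + 17544*(-137 + 5745) = 3802 + 17544*5608 = 3802 + 98386752 = 98390554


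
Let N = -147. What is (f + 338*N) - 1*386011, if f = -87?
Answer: -435784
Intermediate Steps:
(f + 338*N) - 1*386011 = (-87 + 338*(-147)) - 1*386011 = (-87 - 49686) - 386011 = -49773 - 386011 = -435784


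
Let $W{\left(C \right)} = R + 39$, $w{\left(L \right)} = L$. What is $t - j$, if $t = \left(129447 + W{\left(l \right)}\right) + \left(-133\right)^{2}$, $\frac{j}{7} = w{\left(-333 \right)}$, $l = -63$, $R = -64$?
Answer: $149442$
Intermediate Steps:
$W{\left(C \right)} = -25$ ($W{\left(C \right)} = -64 + 39 = -25$)
$j = -2331$ ($j = 7 \left(-333\right) = -2331$)
$t = 147111$ ($t = \left(129447 - 25\right) + \left(-133\right)^{2} = 129422 + 17689 = 147111$)
$t - j = 147111 - -2331 = 147111 + 2331 = 149442$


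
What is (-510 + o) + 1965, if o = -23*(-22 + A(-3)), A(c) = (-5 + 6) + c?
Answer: 2007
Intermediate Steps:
A(c) = 1 + c
o = 552 (o = -23*(-22 + (1 - 3)) = -23*(-22 - 2) = -23*(-24) = 552)
(-510 + o) + 1965 = (-510 + 552) + 1965 = 42 + 1965 = 2007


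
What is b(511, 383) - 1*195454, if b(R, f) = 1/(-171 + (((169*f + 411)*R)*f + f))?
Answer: -2491716705707123/12748353606 ≈ -1.9545e+5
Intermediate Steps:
b(R, f) = 1/(-171 + f + R*f*(411 + 169*f)) (b(R, f) = 1/(-171 + (((411 + 169*f)*R)*f + f)) = 1/(-171 + ((R*(411 + 169*f))*f + f)) = 1/(-171 + (R*f*(411 + 169*f) + f)) = 1/(-171 + (f + R*f*(411 + 169*f))) = 1/(-171 + f + R*f*(411 + 169*f)))
b(511, 383) - 1*195454 = 1/(-171 + 383 + 169*511*383**2 + 411*511*383) - 1*195454 = 1/(-171 + 383 + 169*511*146689 + 80438043) - 195454 = 1/(-171 + 383 + 12667915351 + 80438043) - 195454 = 1/12748353606 - 195454 = -2491716705707123/12748353606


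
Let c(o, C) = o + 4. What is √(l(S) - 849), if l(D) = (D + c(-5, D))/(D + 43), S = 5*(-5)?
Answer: I*√7654/3 ≈ 29.162*I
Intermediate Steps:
c(o, C) = 4 + o
S = -25
l(D) = (-1 + D)/(43 + D) (l(D) = (D + (4 - 5))/(D + 43) = (D - 1)/(43 + D) = (-1 + D)/(43 + D))
√(l(S) - 849) = √((-1 - 25)/(43 - 25) - 849) = √(-26/18 - 849) = √((1/18)*(-26) - 849) = √(-13/9 - 849) = √(-7654/9) = I*√7654/3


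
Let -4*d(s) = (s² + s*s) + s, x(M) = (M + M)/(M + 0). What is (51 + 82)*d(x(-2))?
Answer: -665/2 ≈ -332.50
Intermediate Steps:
x(M) = 2 (x(M) = (2*M)/M = 2)
d(s) = -s²/2 - s/4 (d(s) = -((s² + s*s) + s)/4 = -((s² + s²) + s)/4 = -(2*s² + s)/4 = -(s + 2*s²)/4 = -s²/2 - s/4)
(51 + 82)*d(x(-2)) = (51 + 82)*(-¼*2*(1 + 2*2)) = 133*(-¼*2*(1 + 4)) = 133*(-¼*2*5) = 133*(-5/2) = -665/2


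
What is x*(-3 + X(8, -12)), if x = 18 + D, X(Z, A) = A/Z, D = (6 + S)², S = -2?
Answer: -153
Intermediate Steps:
D = 16 (D = (6 - 2)² = 4² = 16)
x = 34 (x = 18 + 16 = 34)
x*(-3 + X(8, -12)) = 34*(-3 - 12/8) = 34*(-3 - 12*⅛) = 34*(-3 - 3/2) = 34*(-9/2) = -153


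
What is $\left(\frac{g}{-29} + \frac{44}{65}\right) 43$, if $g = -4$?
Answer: $\frac{66048}{1885} \approx 35.039$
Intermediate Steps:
$\left(\frac{g}{-29} + \frac{44}{65}\right) 43 = \left(- \frac{4}{-29} + \frac{44}{65}\right) 43 = \left(\left(-4\right) \left(- \frac{1}{29}\right) + 44 \cdot \frac{1}{65}\right) 43 = \left(\frac{4}{29} + \frac{44}{65}\right) 43 = \frac{1536}{1885} \cdot 43 = \frac{66048}{1885}$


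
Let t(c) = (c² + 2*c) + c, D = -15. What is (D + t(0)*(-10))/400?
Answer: -3/80 ≈ -0.037500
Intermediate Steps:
t(c) = c² + 3*c
(D + t(0)*(-10))/400 = (-15 + (0*(3 + 0))*(-10))/400 = (-15 + (0*3)*(-10))*(1/400) = (-15 + 0*(-10))*(1/400) = (-15 + 0)*(1/400) = -15*1/400 = -3/80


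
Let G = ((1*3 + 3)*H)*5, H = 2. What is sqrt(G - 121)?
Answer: I*sqrt(61) ≈ 7.8102*I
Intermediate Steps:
G = 60 (G = ((1*3 + 3)*2)*5 = ((3 + 3)*2)*5 = (6*2)*5 = 12*5 = 60)
sqrt(G - 121) = sqrt(60 - 121) = sqrt(-61) = I*sqrt(61)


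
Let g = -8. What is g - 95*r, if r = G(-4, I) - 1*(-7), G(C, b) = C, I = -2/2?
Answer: -293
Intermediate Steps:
I = -1 (I = -2*1/2 = -1)
r = 3 (r = -4 - 1*(-7) = -4 + 7 = 3)
g - 95*r = -8 - 95*3 = -8 - 285 = -293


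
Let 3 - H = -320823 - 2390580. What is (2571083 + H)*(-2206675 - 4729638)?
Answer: -36640997123057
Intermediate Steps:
H = 2711406 (H = 3 - (-320823 - 2390580) = 3 - 1*(-2711403) = 3 + 2711403 = 2711406)
(2571083 + H)*(-2206675 - 4729638) = (2571083 + 2711406)*(-2206675 - 4729638) = 5282489*(-6936313) = -36640997123057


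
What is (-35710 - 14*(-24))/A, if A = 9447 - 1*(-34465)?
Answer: -17687/21956 ≈ -0.80557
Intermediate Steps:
A = 43912 (A = 9447 + 34465 = 43912)
(-35710 - 14*(-24))/A = (-35710 - 14*(-24))/43912 = (-35710 + 336)*(1/43912) = -35374*1/43912 = -17687/21956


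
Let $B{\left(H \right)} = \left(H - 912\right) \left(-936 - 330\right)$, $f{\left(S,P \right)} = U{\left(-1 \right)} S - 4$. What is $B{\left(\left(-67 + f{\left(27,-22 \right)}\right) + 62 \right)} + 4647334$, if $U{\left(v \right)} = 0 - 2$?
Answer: $5881684$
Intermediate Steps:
$U{\left(v \right)} = -2$
$f{\left(S,P \right)} = -4 - 2 S$ ($f{\left(S,P \right)} = - 2 S - 4 = -4 - 2 S$)
$B{\left(H \right)} = 1154592 - 1266 H$ ($B{\left(H \right)} = \left(-912 + H\right) \left(-1266\right) = 1154592 - 1266 H$)
$B{\left(\left(-67 + f{\left(27,-22 \right)}\right) + 62 \right)} + 4647334 = \left(1154592 - 1266 \left(\left(-67 - 58\right) + 62\right)\right) + 4647334 = \left(1154592 - 1266 \left(-125 + 62\right)\right) + 4647334 = \left(1154592 - -79758\right) + 4647334 = \left(1154592 + 79758\right) + 4647334 = 1234350 + 4647334 = 5881684$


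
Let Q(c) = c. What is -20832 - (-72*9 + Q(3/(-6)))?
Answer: -40367/2 ≈ -20184.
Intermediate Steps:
-20832 - (-72*9 + Q(3/(-6))) = -20832 - (-72*9 + 3/(-6)) = -20832 - (-648 + 3*(-⅙)) = -20832 - (-648 - ½) = -20832 - 1*(-1297/2) = -20832 + 1297/2 = -40367/2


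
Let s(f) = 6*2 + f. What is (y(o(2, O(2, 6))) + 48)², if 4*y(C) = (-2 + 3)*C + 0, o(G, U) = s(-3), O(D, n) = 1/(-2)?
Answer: 40401/16 ≈ 2525.1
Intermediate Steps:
O(D, n) = -½
s(f) = 12 + f
o(G, U) = 9 (o(G, U) = 12 - 3 = 9)
y(C) = C/4 (y(C) = ((-2 + 3)*C + 0)/4 = (1*C + 0)/4 = (C + 0)/4 = C/4)
(y(o(2, O(2, 6))) + 48)² = ((¼)*9 + 48)² = (9/4 + 48)² = (201/4)² = 40401/16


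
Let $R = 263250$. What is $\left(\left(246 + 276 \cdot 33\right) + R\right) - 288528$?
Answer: $-15924$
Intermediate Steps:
$\left(\left(246 + 276 \cdot 33\right) + R\right) - 288528 = \left(\left(246 + 276 \cdot 33\right) + 263250\right) - 288528 = \left(\left(246 + 9108\right) + 263250\right) - 288528 = \left(9354 + 263250\right) - 288528 = 272604 - 288528 = -15924$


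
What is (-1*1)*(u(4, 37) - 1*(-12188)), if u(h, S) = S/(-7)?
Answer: -85279/7 ≈ -12183.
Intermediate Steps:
u(h, S) = -S/7 (u(h, S) = S*(-⅐) = -S/7)
(-1*1)*(u(4, 37) - 1*(-12188)) = (-1*1)*(-⅐*37 - 1*(-12188)) = -(-37/7 + 12188) = -1*85279/7 = -85279/7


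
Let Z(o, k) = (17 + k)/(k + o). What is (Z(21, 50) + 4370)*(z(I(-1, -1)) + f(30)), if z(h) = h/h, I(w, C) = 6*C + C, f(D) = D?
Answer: 9620447/71 ≈ 1.3550e+5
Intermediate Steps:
I(w, C) = 7*C
Z(o, k) = (17 + k)/(k + o)
z(h) = 1
(Z(21, 50) + 4370)*(z(I(-1, -1)) + f(30)) = ((17 + 50)/(50 + 21) + 4370)*(1 + 30) = (67/71 + 4370)*31 = (310337/71)*31 = 9620447/71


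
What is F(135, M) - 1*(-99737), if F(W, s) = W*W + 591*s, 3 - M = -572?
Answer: 457787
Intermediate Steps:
M = 575 (M = 3 - 1*(-572) = 3 + 572 = 575)
F(W, s) = W² + 591*s
F(135, M) - 1*(-99737) = (135² + 591*575) - 1*(-99737) = (18225 + 339825) + 99737 = 358050 + 99737 = 457787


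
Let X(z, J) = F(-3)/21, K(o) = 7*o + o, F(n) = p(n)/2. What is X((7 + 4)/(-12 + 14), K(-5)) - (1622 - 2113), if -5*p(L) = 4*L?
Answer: 17187/35 ≈ 491.06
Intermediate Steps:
p(L) = -4*L/5
F(n) = -2*n/5 (F(n) = -4*n/5/2 = -4*n/5*(½) = -2*n/5)
K(o) = 8*o
X(z, J) = 2/35 (X(z, J) = -⅖*(-3)/21 = (6/5)*(1/21) = 2/35)
X((7 + 4)/(-12 + 14), K(-5)) - (1622 - 2113) = 2/35 - (1622 - 2113) = 2/35 - 1*(-491) = 2/35 + 491 = 17187/35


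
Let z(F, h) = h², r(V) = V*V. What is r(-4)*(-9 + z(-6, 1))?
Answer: -128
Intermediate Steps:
r(V) = V²
r(-4)*(-9 + z(-6, 1)) = (-4)²*(-9 + 1²) = 16*(-9 + 1) = 16*(-8) = -128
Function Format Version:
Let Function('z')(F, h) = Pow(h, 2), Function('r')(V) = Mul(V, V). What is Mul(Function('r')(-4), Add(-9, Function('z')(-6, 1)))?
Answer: -128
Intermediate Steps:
Function('r')(V) = Pow(V, 2)
Mul(Function('r')(-4), Add(-9, Function('z')(-6, 1))) = Mul(Pow(-4, 2), Add(-9, Pow(1, 2))) = Mul(16, Add(-9, 1)) = Mul(16, -8) = -128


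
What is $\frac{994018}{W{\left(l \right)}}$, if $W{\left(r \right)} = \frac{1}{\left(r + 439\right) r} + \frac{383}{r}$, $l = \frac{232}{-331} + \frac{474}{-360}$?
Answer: $- \frac{172828743924893491}{33006071332290} \approx -5236.3$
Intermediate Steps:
$l = - \frac{40069}{19860}$ ($l = 232 \left(- \frac{1}{331}\right) + 474 \left(- \frac{1}{360}\right) = - \frac{232}{331} - \frac{79}{60} = - \frac{40069}{19860} \approx -2.0176$)
$W{\left(r \right)} = \frac{383}{r} + \frac{1}{r \left(439 + r\right)}$ ($W{\left(r \right)} = \frac{1}{\left(439 + r\right) r} + \frac{383}{r} = \frac{1}{r \left(439 + r\right)} + \frac{383}{r} = \frac{383}{r} + \frac{1}{r \left(439 + r\right)}$)
$\frac{994018}{W{\left(l \right)}} = \frac{994018}{\frac{1}{- \frac{40069}{19860}} \frac{1}{439 - \frac{40069}{19860}} \left(168138 + 383 \left(- \frac{40069}{19860}\right)\right)} = \frac{994018}{\left(- \frac{19860}{40069}\right) \frac{1}{\frac{8678471}{19860}} \left(168138 - \frac{15346427}{19860}\right)} = \frac{994018}{\left(- \frac{19860}{40069}\right) \frac{19860}{8678471} \cdot \frac{3323874253}{19860}} = \frac{994018}{- \frac{66012142664580}{347737654499}} = 994018 \left(- \frac{347737654499}{66012142664580}\right) = - \frac{172828743924893491}{33006071332290}$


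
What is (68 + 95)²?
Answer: 26569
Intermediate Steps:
(68 + 95)² = 163² = 26569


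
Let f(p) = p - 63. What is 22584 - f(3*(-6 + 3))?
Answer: 22656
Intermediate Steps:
f(p) = -63 + p
22584 - f(3*(-6 + 3)) = 22584 - (-63 + 3*(-6 + 3)) = 22584 - (-63 + 3*(-3)) = 22584 - (-63 - 9) = 22584 - 1*(-72) = 22584 + 72 = 22656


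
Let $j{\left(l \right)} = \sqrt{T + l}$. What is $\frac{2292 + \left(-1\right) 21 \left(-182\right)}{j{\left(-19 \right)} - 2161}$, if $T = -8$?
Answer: $- \frac{6606177}{2334974} - \frac{9171 i \sqrt{3}}{2334974} \approx -2.8292 - 0.0068029 i$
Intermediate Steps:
$j{\left(l \right)} = \sqrt{-8 + l}$
$\frac{2292 + \left(-1\right) 21 \left(-182\right)}{j{\left(-19 \right)} - 2161} = \frac{2292 + \left(-1\right) 21 \left(-182\right)}{\sqrt{-8 - 19} - 2161} = \frac{2292 - -3822}{\sqrt{-27} - 2161} = \frac{2292 + 3822}{3 i \sqrt{3} - 2161} = \frac{6114}{-2161 + 3 i \sqrt{3}}$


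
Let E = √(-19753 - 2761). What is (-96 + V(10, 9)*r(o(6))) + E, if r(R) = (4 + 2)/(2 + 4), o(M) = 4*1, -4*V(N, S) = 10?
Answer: -197/2 + I*√22514 ≈ -98.5 + 150.05*I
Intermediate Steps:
V(N, S) = -5/2 (V(N, S) = -¼*10 = -5/2)
o(M) = 4
r(R) = 1 (r(R) = 6/6 = 6*(⅙) = 1)
E = I*√22514 (E = √(-22514) = I*√22514 ≈ 150.05*I)
(-96 + V(10, 9)*r(o(6))) + E = (-96 - 5/2*1) + I*√22514 = (-96 - 5/2) + I*√22514 = -197/2 + I*√22514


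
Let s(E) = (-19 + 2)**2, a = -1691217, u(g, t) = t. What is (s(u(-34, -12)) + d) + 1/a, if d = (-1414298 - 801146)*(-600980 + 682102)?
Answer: -303947629674178744/1691217 ≈ -1.7972e+11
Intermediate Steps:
d = -179721248168 (d = -2215444*81122 = -179721248168)
s(E) = 289 (s(E) = (-17)**2 = 289)
(s(u(-34, -12)) + d) + 1/a = (289 - 179721248168) + 1/(-1691217) = -179721247879 - 1/1691217 = -303947629674178744/1691217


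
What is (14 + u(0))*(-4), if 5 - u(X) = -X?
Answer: -76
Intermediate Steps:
u(X) = 5 + X (u(X) = 5 - (-1)*X = 5 + X)
(14 + u(0))*(-4) = (14 + (5 + 0))*(-4) = (14 + 5)*(-4) = 19*(-4) = -76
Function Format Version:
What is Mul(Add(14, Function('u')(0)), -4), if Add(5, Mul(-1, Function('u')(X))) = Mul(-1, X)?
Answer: -76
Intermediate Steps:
Function('u')(X) = Add(5, X) (Function('u')(X) = Add(5, Mul(-1, Mul(-1, X))) = Add(5, X))
Mul(Add(14, Function('u')(0)), -4) = Mul(Add(14, Add(5, 0)), -4) = Mul(Add(14, 5), -4) = Mul(19, -4) = -76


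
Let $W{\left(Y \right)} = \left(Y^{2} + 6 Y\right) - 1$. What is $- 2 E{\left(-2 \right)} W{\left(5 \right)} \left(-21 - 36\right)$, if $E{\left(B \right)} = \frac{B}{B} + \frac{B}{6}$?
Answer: $4104$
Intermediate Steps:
$W{\left(Y \right)} = -1 + Y^{2} + 6 Y$
$E{\left(B \right)} = 1 + \frac{B}{6}$ ($E{\left(B \right)} = 1 + B \frac{1}{6} = 1 + \frac{B}{6}$)
$- 2 E{\left(-2 \right)} W{\left(5 \right)} \left(-21 - 36\right) = - 2 \left(1 + \frac{1}{6} \left(-2\right)\right) \left(-1 + 5^{2} + 6 \cdot 5\right) \left(-21 - 36\right) = - 2 \left(1 - \frac{1}{3}\right) \left(-1 + 25 + 30\right) \left(-57\right) = \left(-2\right) \frac{2}{3} \cdot 54 \left(-57\right) = \left(- \frac{4}{3}\right) 54 \left(-57\right) = \left(-72\right) \left(-57\right) = 4104$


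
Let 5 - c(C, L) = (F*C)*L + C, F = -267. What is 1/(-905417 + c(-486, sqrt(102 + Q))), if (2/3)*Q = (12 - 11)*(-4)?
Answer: 150821/132928982058 - 14418*sqrt(6)/22154830343 ≈ -4.5949e-7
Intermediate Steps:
Q = -6 (Q = 3*((12 - 11)*(-4))/2 = 3*(1*(-4))/2 = (3/2)*(-4) = -6)
c(C, L) = 5 - C + 267*C*L (c(C, L) = 5 - ((-267*C)*L + C) = 5 - (-267*C*L + C) = 5 - (C - 267*C*L) = 5 + (-C + 267*C*L) = 5 - C + 267*C*L)
1/(-905417 + c(-486, sqrt(102 + Q))) = 1/(-905417 + (5 - 1*(-486) + 267*(-486)*sqrt(102 - 6))) = 1/(-905417 + (5 + 486 + 267*(-486)*sqrt(96))) = 1/(-905417 + (5 + 486 + 267*(-486)*(4*sqrt(6)))) = 1/(-905417 + (5 + 486 - 519048*sqrt(6))) = 1/(-905417 + (491 - 519048*sqrt(6))) = 1/(-904926 - 519048*sqrt(6))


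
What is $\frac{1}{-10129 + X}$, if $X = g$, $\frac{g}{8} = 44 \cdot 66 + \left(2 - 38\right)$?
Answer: $\frac{1}{12815} \approx 7.8034 \cdot 10^{-5}$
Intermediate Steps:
$g = 22944$ ($g = 8 \left(44 \cdot 66 + \left(2 - 38\right)\right) = 8 \left(2904 - 36\right) = 8 \cdot 2868 = 22944$)
$X = 22944$
$\frac{1}{-10129 + X} = \frac{1}{-10129 + 22944} = \frac{1}{12815}$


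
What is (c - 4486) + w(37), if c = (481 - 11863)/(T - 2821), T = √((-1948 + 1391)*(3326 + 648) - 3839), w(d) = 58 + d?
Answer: -22324031998/5087699 + 17073*I*√246373/5087699 ≈ -4387.8 + 1.6657*I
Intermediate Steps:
T = 3*I*√246373 (T = √(-557*3974 - 3839) = √(-2213518 - 3839) = √(-2217357) = 3*I*√246373 ≈ 1489.1*I)
c = -11382/(-2821 + 3*I*√246373) (c = (481 - 11863)/(3*I*√246373 - 2821) = -11382/(-2821 + 3*I*√246373) ≈ 3.1555 + 1.6657*I)
(c - 4486) + w(37) = ((16054311/5087699 + 17073*I*√246373/5087699) - 4486) + (58 + 37) = (-22807363403/5087699 + 17073*I*√246373/5087699) + 95 = -22324031998/5087699 + 17073*I*√246373/5087699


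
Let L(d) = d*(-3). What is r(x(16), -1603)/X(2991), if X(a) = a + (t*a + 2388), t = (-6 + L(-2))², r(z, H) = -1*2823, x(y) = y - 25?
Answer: -941/1793 ≈ -0.52482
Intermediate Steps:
x(y) = -25 + y
L(d) = -3*d
r(z, H) = -2823
t = 0 (t = (-6 - 3*(-2))² = (-6 + 6)² = 0² = 0)
X(a) = 2388 + a (X(a) = a + (0*a + 2388) = a + (0 + 2388) = a + 2388 = 2388 + a)
r(x(16), -1603)/X(2991) = -2823/(2388 + 2991) = -2823/5379 = -2823*1/5379 = -941/1793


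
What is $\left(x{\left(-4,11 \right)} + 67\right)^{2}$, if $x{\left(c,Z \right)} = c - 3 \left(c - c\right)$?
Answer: $3969$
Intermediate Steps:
$x{\left(c,Z \right)} = c$ ($x{\left(c,Z \right)} = c - 0 = c + 0 = c$)
$\left(x{\left(-4,11 \right)} + 67\right)^{2} = \left(-4 + 67\right)^{2} = 63^{2} = 3969$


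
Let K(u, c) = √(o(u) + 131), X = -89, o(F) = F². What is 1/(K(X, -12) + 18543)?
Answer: 6181/114611599 - 2*√2013/343834797 ≈ 5.3669e-5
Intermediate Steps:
K(u, c) = √(131 + u²) (K(u, c) = √(u² + 131) = √(131 + u²))
1/(K(X, -12) + 18543) = 1/(√(131 + (-89)²) + 18543) = 1/(√(131 + 7921) + 18543) = 1/(√8052 + 18543) = 1/(2*√2013 + 18543) = 1/(18543 + 2*√2013)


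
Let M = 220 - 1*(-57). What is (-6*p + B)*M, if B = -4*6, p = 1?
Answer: -8310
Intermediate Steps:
B = -24
M = 277 (M = 220 + 57 = 277)
(-6*p + B)*M = (-6*1 - 24)*277 = (-6 - 24)*277 = -30*277 = -8310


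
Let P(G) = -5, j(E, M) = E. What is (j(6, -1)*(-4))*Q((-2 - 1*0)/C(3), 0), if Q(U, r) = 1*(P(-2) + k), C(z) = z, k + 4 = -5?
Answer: 336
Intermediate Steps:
k = -9 (k = -4 - 5 = -9)
Q(U, r) = -14 (Q(U, r) = 1*(-5 - 9) = 1*(-14) = -14)
(j(6, -1)*(-4))*Q((-2 - 1*0)/C(3), 0) = (6*(-4))*(-14) = -24*(-14) = 336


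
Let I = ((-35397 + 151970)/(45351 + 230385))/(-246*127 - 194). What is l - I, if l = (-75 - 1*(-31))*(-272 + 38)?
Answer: 89246107997789/8668036896 ≈ 10296.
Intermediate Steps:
I = -116573/8668036896 (I = (116573/275736)/(-31242 - 194) = (116573*(1/275736))/(-31436) = (116573/275736)*(-1/31436) = -116573/8668036896 ≈ -1.3449e-5)
l = 10296 (l = (-75 + 31)*(-234) = -44*(-234) = 10296)
l - I = 10296 - 1*(-116573/8668036896) = 10296 + 116573/8668036896 = 89246107997789/8668036896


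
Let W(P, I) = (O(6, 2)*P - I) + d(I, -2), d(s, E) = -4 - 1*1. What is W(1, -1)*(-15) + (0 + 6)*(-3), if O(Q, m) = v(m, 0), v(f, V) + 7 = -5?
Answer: 222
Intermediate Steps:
d(s, E) = -5 (d(s, E) = -4 - 1 = -5)
v(f, V) = -12 (v(f, V) = -7 - 5 = -12)
O(Q, m) = -12
W(P, I) = -5 - I - 12*P (W(P, I) = (-12*P - I) - 5 = (-I - 12*P) - 5 = -5 - I - 12*P)
W(1, -1)*(-15) + (0 + 6)*(-3) = (-5 - 1*(-1) - 12*1)*(-15) + (0 + 6)*(-3) = (-5 + 1 - 12)*(-15) + 6*(-3) = -16*(-15) - 18 = 240 - 18 = 222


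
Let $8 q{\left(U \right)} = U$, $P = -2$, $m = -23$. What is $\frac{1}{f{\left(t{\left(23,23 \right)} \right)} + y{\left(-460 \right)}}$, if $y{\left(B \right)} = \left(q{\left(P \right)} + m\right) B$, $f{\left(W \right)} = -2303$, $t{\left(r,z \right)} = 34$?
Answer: $\frac{1}{8392} \approx 0.00011916$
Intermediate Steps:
$q{\left(U \right)} = \frac{U}{8}$
$y{\left(B \right)} = - \frac{93 B}{4}$ ($y{\left(B \right)} = \left(\frac{1}{8} \left(-2\right) - 23\right) B = \left(- \frac{1}{4} - 23\right) B = - \frac{93 B}{4}$)
$\frac{1}{f{\left(t{\left(23,23 \right)} \right)} + y{\left(-460 \right)}} = \frac{1}{-2303 - -10695} = \frac{1}{-2303 + 10695} = \frac{1}{8392}$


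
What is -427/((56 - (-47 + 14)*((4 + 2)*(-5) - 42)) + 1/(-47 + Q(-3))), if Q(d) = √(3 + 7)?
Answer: 2178437429/11836115681 - 427*√10/11836115681 ≈ 0.18405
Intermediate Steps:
Q(d) = √10
-427/((56 - (-47 + 14)*((4 + 2)*(-5) - 42)) + 1/(-47 + Q(-3))) = -427/((56 - (-47 + 14)*((4 + 2)*(-5) - 42)) + 1/(-47 + √10)) = -427/((56 - (-33)*(6*(-5) - 42)) + 1/(-47 + √10)) = -427/((56 - (-33)*(-30 - 42)) + 1/(-47 + √10)) = -427/((56 - (-33)*(-72)) + 1/(-47 + √10)) = -427/((56 - 1*2376) + 1/(-47 + √10)) = -427/((56 - 2376) + 1/(-47 + √10)) = -427/(-2320 + 1/(-47 + √10))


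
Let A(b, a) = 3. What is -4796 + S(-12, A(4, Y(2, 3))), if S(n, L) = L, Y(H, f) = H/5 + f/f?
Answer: -4793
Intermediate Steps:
Y(H, f) = 1 + H/5 (Y(H, f) = H*(⅕) + 1 = H/5 + 1 = 1 + H/5)
-4796 + S(-12, A(4, Y(2, 3))) = -4796 + 3 = -4793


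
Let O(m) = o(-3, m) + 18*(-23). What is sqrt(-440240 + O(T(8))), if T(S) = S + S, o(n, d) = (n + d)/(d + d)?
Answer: I*sqrt(28201830)/8 ≈ 663.82*I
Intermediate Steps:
o(n, d) = (d + n)/(2*d) (o(n, d) = (d + n)/((2*d)) = (d + n)*(1/(2*d)) = (d + n)/(2*d))
T(S) = 2*S
O(m) = -414 + (-3 + m)/(2*m) (O(m) = (m - 3)/(2*m) + 18*(-23) = (-3 + m)/(2*m) - 414 = -414 + (-3 + m)/(2*m))
sqrt(-440240 + O(T(8))) = sqrt(-440240 + (-3 - 1654*8)/(2*((2*8)))) = sqrt(-440240 + (1/2)*(-3 - 827*16)/16) = sqrt(-440240 + (1/2)*(1/16)*(-3 - 13232)) = sqrt(-440240 + (1/2)*(1/16)*(-13235)) = sqrt(-440240 - 13235/32) = sqrt(-14100915/32) = I*sqrt(28201830)/8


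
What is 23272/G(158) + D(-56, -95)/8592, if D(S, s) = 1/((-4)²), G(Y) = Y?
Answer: 1599624271/10860288 ≈ 147.29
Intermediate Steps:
D(S, s) = 1/16
23272/G(158) + D(-56, -95)/8592 = 23272/158 + (1/16)/8592 = 23272*(1/158) + (1/16)*(1/8592) = 11636/79 + 1/137472 = 1599624271/10860288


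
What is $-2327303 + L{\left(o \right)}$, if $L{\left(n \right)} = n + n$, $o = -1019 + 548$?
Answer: $-2328245$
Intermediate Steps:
$o = -471$
$L{\left(n \right)} = 2 n$
$-2327303 + L{\left(o \right)} = -2327303 + 2 \left(-471\right) = -2327303 - 942 = -2328245$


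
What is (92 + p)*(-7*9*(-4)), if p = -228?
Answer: -34272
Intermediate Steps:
(92 + p)*(-7*9*(-4)) = (92 - 228)*(-7*9*(-4)) = -(-8568)*(-4) = -136*252 = -34272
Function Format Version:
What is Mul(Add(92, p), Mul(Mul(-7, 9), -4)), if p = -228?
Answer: -34272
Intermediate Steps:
Mul(Add(92, p), Mul(Mul(-7, 9), -4)) = Mul(Add(92, -228), Mul(Mul(-7, 9), -4)) = Mul(-136, Mul(-63, -4)) = Mul(-136, 252) = -34272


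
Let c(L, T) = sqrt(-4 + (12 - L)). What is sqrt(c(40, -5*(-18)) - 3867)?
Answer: sqrt(-3867 + 4*I*sqrt(2)) ≈ 0.0455 + 62.185*I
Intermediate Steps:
c(L, T) = sqrt(8 - L)
sqrt(c(40, -5*(-18)) - 3867) = sqrt(sqrt(8 - 1*40) - 3867) = sqrt(sqrt(8 - 40) - 3867) = sqrt(sqrt(-32) - 3867) = sqrt(4*I*sqrt(2) - 3867) = sqrt(-3867 + 4*I*sqrt(2))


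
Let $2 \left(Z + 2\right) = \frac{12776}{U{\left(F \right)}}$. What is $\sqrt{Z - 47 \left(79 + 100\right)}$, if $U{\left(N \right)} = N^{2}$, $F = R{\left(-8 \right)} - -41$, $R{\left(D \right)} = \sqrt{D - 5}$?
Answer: $\sqrt{\frac{-7014916 - 345015 i \sqrt{13}}{834 + 41 i \sqrt{13}}} \approx 0.0036 - 91.713 i$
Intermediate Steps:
$R{\left(D \right)} = \sqrt{-5 + D}$
$F = 41 + i \sqrt{13}$ ($F = \sqrt{-5 - 8} - -41 = \sqrt{-13} + 41 = i \sqrt{13} + 41 = 41 + i \sqrt{13} \approx 41.0 + 3.6056 i$)
$Z = -2 + \frac{6388}{\left(41 + i \sqrt{13}\right)^{2}}$ ($Z = -2 + \frac{12776 \frac{1}{\left(41 + i \sqrt{13}\right)^{2}}}{2} = -2 + \frac{6388}{\left(41 + i \sqrt{13}\right)^{2}} \approx 1.7131 - 0.65815 i$)
$\sqrt{Z - 47 \left(79 + 100\right)} = \sqrt{\left(-2 + \frac{6388}{\left(41 + i \sqrt{13}\right)^{2}}\right) - 47 \left(79 + 100\right)} = \sqrt{\left(-2 + \frac{6388}{\left(41 + i \sqrt{13}\right)^{2}}\right) - 8413} = \sqrt{-8415 + \frac{6388}{\left(41 + i \sqrt{13}\right)^{2}}}$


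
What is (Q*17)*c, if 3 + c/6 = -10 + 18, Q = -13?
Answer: -6630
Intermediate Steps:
c = 30 (c = -18 + 6*(-10 + 18) = -18 + 6*8 = -18 + 48 = 30)
(Q*17)*c = -13*17*30 = -221*30 = -6630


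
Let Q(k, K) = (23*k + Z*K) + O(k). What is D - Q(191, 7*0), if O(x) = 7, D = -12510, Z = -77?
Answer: -16910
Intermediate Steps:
Q(k, K) = 7 - 77*K + 23*k (Q(k, K) = (23*k - 77*K) + 7 = (-77*K + 23*k) + 7 = 7 - 77*K + 23*k)
D - Q(191, 7*0) = -12510 - (7 - 539*0 + 23*191) = -12510 - (7 - 77*0 + 4393) = -12510 - (7 + 0 + 4393) = -12510 - 1*4400 = -12510 - 4400 = -16910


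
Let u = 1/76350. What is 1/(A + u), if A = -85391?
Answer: -76350/6519602849 ≈ -1.1711e-5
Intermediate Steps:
u = 1/76350 ≈ 1.3098e-5
1/(A + u) = 1/(-85391 + 1/76350) = 1/(-6519602849/76350) = -76350/6519602849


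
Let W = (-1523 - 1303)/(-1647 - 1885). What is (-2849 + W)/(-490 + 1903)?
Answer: -5029921/2495358 ≈ -2.0157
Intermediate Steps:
W = 1413/1766 (W = -2826/(-3532) = -2826*(-1/3532) = 1413/1766 ≈ 0.80011)
(-2849 + W)/(-490 + 1903) = (-2849 + 1413/1766)/(-490 + 1903) = -5029921/1766/1413 = -5029921/1766*1/1413 = -5029921/2495358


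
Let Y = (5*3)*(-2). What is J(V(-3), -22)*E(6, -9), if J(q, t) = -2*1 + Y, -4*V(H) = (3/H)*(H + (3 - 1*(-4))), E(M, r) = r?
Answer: 288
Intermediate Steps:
V(H) = -3*(7 + H)/(4*H) (V(H) = -3/H*(H + (3 - 1*(-4)))/4 = -3/H*(H + (3 + 4))/4 = -3/H*(H + 7)/4 = -3/H*(7 + H)/4 = -3*(7 + H)/(4*H))
Y = -30 (Y = 15*(-2) = -30)
J(q, t) = -32 (J(q, t) = -2*1 - 30 = -2 - 30 = -32)
J(V(-3), -22)*E(6, -9) = -32*(-9) = 288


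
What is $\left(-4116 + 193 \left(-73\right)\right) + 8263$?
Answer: $-9942$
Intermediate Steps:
$\left(-4116 + 193 \left(-73\right)\right) + 8263 = \left(-4116 - 14089\right) + 8263 = -18205 + 8263 = -9942$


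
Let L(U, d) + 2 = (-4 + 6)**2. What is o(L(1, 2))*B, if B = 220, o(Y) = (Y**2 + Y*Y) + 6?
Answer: 3080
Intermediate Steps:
L(U, d) = 2 (L(U, d) = -2 + (-4 + 6)**2 = -2 + 2**2 = -2 + 4 = 2)
o(Y) = 6 + 2*Y**2 (o(Y) = (Y**2 + Y**2) + 6 = 2*Y**2 + 6 = 6 + 2*Y**2)
o(L(1, 2))*B = (6 + 2*2**2)*220 = (6 + 2*4)*220 = (6 + 8)*220 = 14*220 = 3080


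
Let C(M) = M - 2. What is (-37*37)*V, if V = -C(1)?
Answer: -1369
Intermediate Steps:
C(M) = -2 + M
V = 1 (V = -(-2 + 1) = -1*(-1) = 1)
(-37*37)*V = -37*37*1 = -1369*1 = -1369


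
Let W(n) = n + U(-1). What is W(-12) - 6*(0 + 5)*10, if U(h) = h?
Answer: -313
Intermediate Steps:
W(n) = -1 + n (W(n) = n - 1 = -1 + n)
W(-12) - 6*(0 + 5)*10 = (-1 - 12) - 6*(0 + 5)*10 = -13 - 6*5*10 = -13 - 30*10 = -13 - 300 = -313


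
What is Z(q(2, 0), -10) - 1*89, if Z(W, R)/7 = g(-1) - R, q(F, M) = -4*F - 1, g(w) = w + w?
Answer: -33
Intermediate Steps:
g(w) = 2*w
q(F, M) = -1 - 4*F
Z(W, R) = -14 - 7*R (Z(W, R) = 7*(2*(-1) - R) = 7*(-2 - R) = -14 - 7*R)
Z(q(2, 0), -10) - 1*89 = (-14 - 7*(-10)) - 1*89 = (-14 + 70) - 89 = 56 - 89 = -33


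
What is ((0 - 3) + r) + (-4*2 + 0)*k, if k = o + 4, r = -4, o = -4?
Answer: -7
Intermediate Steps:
k = 0 (k = -4 + 4 = 0)
((0 - 3) + r) + (-4*2 + 0)*k = ((0 - 3) - 4) + (-4*2 + 0)*0 = (-3 - 4) + (-8 + 0)*0 = -7 - 8*0 = -7 + 0 = -7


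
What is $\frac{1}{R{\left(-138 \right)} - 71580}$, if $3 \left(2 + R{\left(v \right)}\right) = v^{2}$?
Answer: $- \frac{1}{65234} \approx -1.5329 \cdot 10^{-5}$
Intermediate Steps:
$R{\left(v \right)} = -2 + \frac{v^{2}}{3}$
$\frac{1}{R{\left(-138 \right)} - 71580} = \frac{1}{\left(-2 + \frac{\left(-138\right)^{2}}{3}\right) - 71580} = \frac{1}{\left(-2 + \frac{1}{3} \cdot 19044\right) - 71580} = \frac{1}{\left(-2 + 6348\right) - 71580} = \frac{1}{6346 - 71580} = \frac{1}{-65234} = - \frac{1}{65234}$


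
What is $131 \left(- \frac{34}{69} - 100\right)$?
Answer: $- \frac{908354}{69} \approx -13165.0$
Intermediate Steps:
$131 \left(- \frac{34}{69} - 100\right) = 131 \left(- \frac{6934}{69}\right) = - \frac{908354}{69}$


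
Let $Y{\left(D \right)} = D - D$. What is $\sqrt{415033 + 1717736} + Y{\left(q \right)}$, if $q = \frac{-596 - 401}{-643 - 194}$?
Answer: $\sqrt{2132769} \approx 1460.4$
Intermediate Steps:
$q = \frac{997}{837}$ ($q = - \frac{997}{-837} = \left(-997\right) \left(- \frac{1}{837}\right) = \frac{997}{837} \approx 1.1912$)
$Y{\left(D \right)} = 0$
$\sqrt{415033 + 1717736} + Y{\left(q \right)} = \sqrt{415033 + 1717736} + 0 = \sqrt{2132769} + 0 = \sqrt{2132769}$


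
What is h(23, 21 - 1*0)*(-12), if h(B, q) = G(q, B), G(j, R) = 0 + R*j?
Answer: -5796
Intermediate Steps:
G(j, R) = R*j
h(B, q) = B*q
h(23, 21 - 1*0)*(-12) = (23*(21 - 1*0))*(-12) = (23*(21 + 0))*(-12) = (23*21)*(-12) = 483*(-12) = -5796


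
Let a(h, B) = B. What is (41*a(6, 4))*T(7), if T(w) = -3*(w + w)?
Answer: -6888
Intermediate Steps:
T(w) = -6*w
(41*a(6, 4))*T(7) = (41*4)*(-6*7) = 164*(-42) = -6888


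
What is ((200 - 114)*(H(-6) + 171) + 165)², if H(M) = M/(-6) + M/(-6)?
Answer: 226291849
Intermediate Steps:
H(M) = -M/3 (H(M) = M*(-⅙) + M*(-⅙) = -M/6 - M/6 = -M/3)
((200 - 114)*(H(-6) + 171) + 165)² = ((200 - 114)*(-⅓*(-6) + 171) + 165)² = (86*(2 + 171) + 165)² = (86*173 + 165)² = (14878 + 165)² = 15043² = 226291849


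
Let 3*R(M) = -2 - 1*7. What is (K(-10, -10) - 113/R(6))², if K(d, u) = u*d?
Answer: 170569/9 ≈ 18952.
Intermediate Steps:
R(M) = -3 (R(M) = (-2 - 1*7)/3 = (-2 - 7)/3 = (⅓)*(-9) = -3)
K(d, u) = d*u
(K(-10, -10) - 113/R(6))² = (-10*(-10) - 113/(-3))² = (100 - 113*(-⅓))² = (100 + 113/3)² = (413/3)² = 170569/9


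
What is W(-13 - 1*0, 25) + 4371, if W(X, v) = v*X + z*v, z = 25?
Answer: 4671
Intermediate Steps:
W(X, v) = 25*v + X*v (W(X, v) = v*X + 25*v = X*v + 25*v = 25*v + X*v)
W(-13 - 1*0, 25) + 4371 = 25*(25 + (-13 - 1*0)) + 4371 = 25*(25 + (-13 + 0)) + 4371 = 25*(25 - 13) + 4371 = 25*12 + 4371 = 300 + 4371 = 4671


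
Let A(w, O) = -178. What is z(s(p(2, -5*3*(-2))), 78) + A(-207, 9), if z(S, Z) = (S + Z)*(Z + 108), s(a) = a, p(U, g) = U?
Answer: 14702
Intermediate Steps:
z(S, Z) = (108 + Z)*(S + Z) (z(S, Z) = (S + Z)*(108 + Z) = (108 + Z)*(S + Z))
z(s(p(2, -5*3*(-2))), 78) + A(-207, 9) = (78² + 108*2 + 108*78 + 2*78) - 178 = (6084 + 216 + 8424 + 156) - 178 = 14880 - 178 = 14702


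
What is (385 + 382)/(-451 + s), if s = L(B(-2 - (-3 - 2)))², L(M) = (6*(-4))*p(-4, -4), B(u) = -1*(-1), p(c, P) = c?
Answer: 767/8765 ≈ 0.087507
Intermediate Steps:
B(u) = 1
L(M) = 96 (L(M) = (6*(-4))*(-4) = -24*(-4) = 96)
s = 9216 (s = 96² = 9216)
(385 + 382)/(-451 + s) = (385 + 382)/(-451 + 9216) = 767/8765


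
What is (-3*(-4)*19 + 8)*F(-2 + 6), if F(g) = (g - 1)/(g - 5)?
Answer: -708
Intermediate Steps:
F(g) = (-1 + g)/(-5 + g)
(-3*(-4)*19 + 8)*F(-2 + 6) = (-3*(-4)*19 + 8)*((-1 + (-2 + 6))/(-5 + (-2 + 6))) = (12*19 + 8)*((-1 + 4)/(-5 + 4)) = (228 + 8)*(3/(-1)) = 236*(-1*3) = 236*(-3) = -708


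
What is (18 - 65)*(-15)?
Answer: 705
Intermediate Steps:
(18 - 65)*(-15) = -47*(-15) = 705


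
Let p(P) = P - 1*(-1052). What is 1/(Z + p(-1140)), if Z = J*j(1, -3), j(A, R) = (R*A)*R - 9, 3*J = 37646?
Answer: -1/88 ≈ -0.011364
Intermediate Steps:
J = 37646/3 (J = (1/3)*37646 = 37646/3 ≈ 12549.)
j(A, R) = -9 + A*R**2 (j(A, R) = (A*R)*R - 9 = A*R**2 - 9 = -9 + A*R**2)
p(P) = 1052 + P (p(P) = P + 1052 = 1052 + P)
Z = 0 (Z = 37646*(-9 + 1*(-3)**2)/3 = 37646*(-9 + 1*9)/3 = 37646*(-9 + 9)/3 = (37646/3)*0 = 0)
1/(Z + p(-1140)) = 1/(0 + (1052 - 1140)) = 1/(0 - 88) = 1/(-88) = -1/88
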